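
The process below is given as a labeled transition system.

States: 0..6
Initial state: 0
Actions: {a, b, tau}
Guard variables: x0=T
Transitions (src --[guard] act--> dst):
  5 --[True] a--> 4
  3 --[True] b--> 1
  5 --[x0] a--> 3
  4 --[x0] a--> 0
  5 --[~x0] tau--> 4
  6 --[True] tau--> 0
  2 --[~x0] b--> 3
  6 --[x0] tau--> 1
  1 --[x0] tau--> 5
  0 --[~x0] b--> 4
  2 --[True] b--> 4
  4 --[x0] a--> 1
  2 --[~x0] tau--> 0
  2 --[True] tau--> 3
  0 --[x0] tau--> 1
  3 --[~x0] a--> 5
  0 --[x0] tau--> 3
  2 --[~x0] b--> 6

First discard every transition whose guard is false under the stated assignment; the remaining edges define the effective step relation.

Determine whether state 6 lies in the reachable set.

Guard filter leaves 12 enabled edge(s).
L0 = {0}
L1 = {1,3}  total {0,1,3}
L2 = {5}  total {0,1,3,5}
L3 = {4}  total {0,1,3,4,5}
Reachable = {0,1,3,4,5}

Answer: UNREACHABLE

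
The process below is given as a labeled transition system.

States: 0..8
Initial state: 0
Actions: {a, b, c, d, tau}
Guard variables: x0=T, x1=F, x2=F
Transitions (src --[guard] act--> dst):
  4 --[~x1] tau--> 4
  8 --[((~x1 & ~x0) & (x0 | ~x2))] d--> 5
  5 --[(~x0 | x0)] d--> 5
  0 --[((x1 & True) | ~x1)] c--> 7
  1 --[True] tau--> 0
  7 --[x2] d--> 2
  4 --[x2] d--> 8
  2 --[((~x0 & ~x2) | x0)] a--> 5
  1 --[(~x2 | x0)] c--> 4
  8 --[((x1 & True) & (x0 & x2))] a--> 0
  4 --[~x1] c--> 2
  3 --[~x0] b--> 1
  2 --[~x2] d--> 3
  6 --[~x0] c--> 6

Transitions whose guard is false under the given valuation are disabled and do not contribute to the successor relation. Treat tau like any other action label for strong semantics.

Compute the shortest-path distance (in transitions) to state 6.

Answer: UNREACHABLE

Trace:
BFS to 6:
  depth 0: {0}
  depth 1: {7}
6 never appears.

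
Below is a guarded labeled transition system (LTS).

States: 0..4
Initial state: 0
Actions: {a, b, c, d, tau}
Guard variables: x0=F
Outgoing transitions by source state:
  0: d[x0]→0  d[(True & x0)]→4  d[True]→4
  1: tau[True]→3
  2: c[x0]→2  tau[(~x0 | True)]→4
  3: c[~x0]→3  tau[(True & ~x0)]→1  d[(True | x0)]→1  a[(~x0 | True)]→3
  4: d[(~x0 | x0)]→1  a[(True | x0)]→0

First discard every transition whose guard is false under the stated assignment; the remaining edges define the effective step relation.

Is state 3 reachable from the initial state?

Guard filter leaves 9 enabled edge(s).
Layer 0: {0}
Layer 1: {4}  now seen {0,4}
Layer 2: {1}  now seen {0,1,4}
Layer 3: {3}  now seen {0,1,3,4}
R = {0,1,3,4}
trace reaching 3: d·d·tau

Answer: REACHABLE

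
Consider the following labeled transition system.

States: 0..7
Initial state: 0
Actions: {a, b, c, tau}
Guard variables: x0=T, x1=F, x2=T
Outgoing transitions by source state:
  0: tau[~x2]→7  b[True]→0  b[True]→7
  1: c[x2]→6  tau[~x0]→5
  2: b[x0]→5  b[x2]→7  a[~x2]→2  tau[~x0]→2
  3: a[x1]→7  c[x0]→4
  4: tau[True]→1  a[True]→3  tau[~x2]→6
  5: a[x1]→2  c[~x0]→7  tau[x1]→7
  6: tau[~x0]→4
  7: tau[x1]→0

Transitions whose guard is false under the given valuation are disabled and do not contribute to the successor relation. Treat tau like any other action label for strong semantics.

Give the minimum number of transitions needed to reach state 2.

BFS to 2:
  Layer 0: {0}
  Layer 1: {7}
2 never appears.

Answer: UNREACHABLE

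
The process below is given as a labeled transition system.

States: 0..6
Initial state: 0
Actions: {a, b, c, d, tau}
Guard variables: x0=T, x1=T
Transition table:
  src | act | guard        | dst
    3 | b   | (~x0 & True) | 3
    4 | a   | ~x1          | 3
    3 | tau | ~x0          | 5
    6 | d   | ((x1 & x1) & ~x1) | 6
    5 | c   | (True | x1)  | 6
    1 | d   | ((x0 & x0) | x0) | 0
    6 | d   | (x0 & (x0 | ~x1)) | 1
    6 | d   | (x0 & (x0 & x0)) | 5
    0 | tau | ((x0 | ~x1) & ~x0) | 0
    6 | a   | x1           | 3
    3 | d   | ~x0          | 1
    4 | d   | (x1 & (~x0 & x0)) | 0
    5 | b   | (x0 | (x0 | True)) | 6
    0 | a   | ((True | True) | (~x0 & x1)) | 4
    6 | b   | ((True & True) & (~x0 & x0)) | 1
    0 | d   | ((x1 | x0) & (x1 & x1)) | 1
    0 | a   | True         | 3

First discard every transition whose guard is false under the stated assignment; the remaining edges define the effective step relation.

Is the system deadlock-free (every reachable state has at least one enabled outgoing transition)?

Answer: DEADLOCK at state 3

Analysis:
Reachable = {0,1,3,4}
  0: a→3  a→4  d→1  [deg 3]
  1: d→0  [deg 1]
  3: ∅  [deadlock]
  4: ∅  [deadlock]
witness 3: a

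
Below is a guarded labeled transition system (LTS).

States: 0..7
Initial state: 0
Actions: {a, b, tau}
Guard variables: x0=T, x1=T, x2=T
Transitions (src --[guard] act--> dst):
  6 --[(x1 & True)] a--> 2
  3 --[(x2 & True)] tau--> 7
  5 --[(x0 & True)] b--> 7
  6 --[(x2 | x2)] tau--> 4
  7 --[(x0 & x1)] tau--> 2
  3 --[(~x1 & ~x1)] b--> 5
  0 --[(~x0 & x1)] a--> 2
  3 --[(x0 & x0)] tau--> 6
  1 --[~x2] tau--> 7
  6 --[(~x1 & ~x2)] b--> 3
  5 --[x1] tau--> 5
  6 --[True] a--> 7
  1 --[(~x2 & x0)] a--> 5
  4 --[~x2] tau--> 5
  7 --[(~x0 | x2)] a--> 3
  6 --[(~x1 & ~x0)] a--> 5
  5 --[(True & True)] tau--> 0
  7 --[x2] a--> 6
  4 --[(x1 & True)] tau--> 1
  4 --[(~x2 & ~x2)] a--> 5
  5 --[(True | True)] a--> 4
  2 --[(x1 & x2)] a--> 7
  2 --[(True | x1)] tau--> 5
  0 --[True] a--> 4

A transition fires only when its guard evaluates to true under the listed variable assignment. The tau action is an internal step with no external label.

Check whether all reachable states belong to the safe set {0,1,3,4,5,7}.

Answer: INVARIANT HOLDS

Trace:
Safe = {0,1,3,4,5,7}
R = {0,1,4}
  0: ✓
  1: ✓
  4: ✓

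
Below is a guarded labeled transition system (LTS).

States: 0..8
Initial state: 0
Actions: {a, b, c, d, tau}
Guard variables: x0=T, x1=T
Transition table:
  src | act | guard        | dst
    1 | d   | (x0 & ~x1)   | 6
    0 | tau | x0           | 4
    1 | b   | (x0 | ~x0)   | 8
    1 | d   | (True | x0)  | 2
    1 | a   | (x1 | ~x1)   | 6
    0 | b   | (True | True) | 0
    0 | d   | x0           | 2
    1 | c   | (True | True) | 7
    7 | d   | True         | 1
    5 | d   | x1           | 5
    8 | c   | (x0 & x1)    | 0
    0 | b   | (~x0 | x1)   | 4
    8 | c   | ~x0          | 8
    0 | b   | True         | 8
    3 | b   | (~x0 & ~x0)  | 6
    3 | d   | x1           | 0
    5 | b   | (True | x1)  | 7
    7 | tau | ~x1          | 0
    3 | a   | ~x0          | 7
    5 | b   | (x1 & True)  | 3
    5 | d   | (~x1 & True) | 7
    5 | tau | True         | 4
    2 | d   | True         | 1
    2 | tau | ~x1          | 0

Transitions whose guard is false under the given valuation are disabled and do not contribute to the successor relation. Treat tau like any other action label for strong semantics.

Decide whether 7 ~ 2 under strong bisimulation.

Answer: BISIMILAR

Working:
Compute ~ classes (split until stable):
  P[0] = {{0,1,2,3,4,5,6,7,8}}
  P[1] = {{0,5},{1},{2,3,7},{4,6},{8}}
  P[2] = {{0},{1},{2,7},{3},{4,6},{5},{8}}
Fixed point at round 3; 7 class(es).
class of 7: {2,7}; class of 2: {2,7}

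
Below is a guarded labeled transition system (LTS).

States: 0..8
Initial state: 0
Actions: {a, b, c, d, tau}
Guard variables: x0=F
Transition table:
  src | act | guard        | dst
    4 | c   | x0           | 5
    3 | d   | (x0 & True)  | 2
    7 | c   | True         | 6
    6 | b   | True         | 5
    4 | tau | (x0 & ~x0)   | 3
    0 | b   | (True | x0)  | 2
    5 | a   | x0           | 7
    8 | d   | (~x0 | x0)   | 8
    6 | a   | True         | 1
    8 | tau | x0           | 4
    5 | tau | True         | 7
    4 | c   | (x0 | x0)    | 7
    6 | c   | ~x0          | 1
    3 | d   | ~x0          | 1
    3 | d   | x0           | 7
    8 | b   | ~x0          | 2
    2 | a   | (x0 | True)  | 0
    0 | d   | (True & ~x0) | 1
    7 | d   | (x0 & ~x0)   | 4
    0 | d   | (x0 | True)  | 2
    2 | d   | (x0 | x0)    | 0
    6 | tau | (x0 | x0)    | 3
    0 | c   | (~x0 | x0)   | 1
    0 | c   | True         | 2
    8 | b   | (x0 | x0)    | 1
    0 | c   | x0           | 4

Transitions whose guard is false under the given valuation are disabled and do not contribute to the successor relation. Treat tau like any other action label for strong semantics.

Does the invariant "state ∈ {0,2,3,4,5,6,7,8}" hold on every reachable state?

Answer: INVARIANT VIOLATED at state 1

Working:
Safe = {0,2,3,4,5,6,7,8}
Reachable = {0,1,2}
  0: safe
  1: VIOLATES
  2: safe
counterexample path to 1: d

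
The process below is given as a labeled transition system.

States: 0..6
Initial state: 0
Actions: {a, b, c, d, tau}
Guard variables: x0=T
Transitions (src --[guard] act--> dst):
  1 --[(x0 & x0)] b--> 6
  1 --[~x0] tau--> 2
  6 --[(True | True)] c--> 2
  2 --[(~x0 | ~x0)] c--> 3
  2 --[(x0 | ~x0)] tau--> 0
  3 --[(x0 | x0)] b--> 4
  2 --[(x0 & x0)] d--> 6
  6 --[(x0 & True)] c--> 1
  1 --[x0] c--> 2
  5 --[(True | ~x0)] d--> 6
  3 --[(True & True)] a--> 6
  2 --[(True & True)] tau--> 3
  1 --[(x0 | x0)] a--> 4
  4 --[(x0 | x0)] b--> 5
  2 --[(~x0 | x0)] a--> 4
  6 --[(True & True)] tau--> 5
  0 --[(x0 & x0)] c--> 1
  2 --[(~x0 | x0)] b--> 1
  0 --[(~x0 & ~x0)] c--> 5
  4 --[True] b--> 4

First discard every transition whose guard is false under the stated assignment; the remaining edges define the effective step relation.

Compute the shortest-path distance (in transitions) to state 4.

BFS to 4:
  L0 = {0}
  L1 = {1}
  L2 = {2,4,6}
depth(4)=2, e.g. c·a

Answer: 2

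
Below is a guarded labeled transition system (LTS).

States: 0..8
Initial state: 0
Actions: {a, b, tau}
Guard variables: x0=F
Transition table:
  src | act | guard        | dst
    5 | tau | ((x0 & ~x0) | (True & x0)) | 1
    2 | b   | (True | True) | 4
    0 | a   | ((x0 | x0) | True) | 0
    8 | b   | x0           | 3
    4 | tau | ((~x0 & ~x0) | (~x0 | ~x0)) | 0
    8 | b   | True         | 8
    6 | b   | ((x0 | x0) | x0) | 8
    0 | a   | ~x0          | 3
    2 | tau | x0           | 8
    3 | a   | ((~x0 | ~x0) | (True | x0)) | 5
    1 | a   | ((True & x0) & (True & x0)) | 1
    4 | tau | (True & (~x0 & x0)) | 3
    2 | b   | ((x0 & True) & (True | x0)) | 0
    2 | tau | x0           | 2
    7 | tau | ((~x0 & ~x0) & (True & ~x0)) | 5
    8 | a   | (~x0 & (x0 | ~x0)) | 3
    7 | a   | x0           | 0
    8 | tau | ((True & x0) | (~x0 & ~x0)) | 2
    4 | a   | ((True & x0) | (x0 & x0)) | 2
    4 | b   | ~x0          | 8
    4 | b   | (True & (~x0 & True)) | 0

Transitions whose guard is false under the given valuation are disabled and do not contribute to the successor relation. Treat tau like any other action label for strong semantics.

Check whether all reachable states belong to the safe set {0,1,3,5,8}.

Answer: INVARIANT HOLDS

Analysis:
Inv-set: {0,1,3,5,8}
Reachable = {0,3,5}
  0: ok
  3: ok
  5: ok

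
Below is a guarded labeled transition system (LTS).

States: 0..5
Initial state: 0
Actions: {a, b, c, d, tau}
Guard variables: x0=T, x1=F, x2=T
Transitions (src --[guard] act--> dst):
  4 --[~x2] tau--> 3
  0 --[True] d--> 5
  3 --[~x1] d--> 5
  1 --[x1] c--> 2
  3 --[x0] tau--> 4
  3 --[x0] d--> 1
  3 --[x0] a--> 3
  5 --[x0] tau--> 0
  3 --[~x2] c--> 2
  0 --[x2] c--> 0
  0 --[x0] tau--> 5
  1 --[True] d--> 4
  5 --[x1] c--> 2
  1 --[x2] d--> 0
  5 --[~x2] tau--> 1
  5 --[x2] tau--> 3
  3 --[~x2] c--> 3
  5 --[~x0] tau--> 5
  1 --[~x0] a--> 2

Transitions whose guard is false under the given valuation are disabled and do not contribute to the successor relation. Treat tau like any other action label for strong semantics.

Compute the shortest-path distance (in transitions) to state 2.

Answer: UNREACHABLE

Working:
Layered search for 2:
  L0 = {0}
  L1 = {5}
  L2 = {3}
  L3 = {1,4}
2 never appears.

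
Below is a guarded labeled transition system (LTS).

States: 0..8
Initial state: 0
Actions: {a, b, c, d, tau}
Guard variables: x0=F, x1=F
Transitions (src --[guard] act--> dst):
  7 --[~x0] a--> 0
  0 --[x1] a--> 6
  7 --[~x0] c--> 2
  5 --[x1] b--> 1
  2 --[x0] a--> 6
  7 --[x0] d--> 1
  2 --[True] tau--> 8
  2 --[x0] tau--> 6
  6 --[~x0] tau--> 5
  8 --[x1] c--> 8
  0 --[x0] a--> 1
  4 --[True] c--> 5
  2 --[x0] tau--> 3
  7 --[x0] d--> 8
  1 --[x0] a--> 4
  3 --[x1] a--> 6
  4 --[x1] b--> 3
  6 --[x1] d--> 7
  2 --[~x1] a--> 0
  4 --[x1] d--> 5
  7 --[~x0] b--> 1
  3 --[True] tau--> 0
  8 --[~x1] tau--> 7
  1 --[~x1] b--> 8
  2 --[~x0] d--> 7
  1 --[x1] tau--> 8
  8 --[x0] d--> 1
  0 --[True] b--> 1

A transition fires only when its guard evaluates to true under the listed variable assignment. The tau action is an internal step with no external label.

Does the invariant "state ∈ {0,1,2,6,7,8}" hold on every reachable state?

Allowed set {0,1,2,6,7,8}
Reach set: {0,1,2,7,8}
  0: safe
  1: safe
  2: safe
  7: safe
  8: safe

Answer: INVARIANT HOLDS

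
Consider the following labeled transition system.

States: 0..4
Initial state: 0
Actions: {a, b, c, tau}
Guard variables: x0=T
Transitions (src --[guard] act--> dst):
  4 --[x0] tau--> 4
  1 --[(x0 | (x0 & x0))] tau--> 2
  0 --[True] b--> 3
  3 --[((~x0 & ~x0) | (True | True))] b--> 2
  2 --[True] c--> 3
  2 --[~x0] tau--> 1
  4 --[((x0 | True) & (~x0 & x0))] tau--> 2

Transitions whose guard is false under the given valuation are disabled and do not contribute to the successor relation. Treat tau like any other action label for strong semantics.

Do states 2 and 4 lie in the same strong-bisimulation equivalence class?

Answer: NOT BISIMILAR

Trace:
Refine partition for ~:
  π0 = {{0,1,2,3,4}}
  π1 = {{0,3},{1,4},{2}}
  π2 = {{0},{1},{2},{3},{4}}
5 equivalence class(es) (converged in 3)
[2]={2}  [4]={4}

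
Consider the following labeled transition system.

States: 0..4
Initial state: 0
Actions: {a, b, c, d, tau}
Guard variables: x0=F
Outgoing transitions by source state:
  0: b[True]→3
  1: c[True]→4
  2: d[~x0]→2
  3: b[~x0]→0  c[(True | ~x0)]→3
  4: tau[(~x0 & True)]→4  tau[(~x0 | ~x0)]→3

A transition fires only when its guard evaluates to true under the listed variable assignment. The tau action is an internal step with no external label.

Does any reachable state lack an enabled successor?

Reachable = {0,3}
  0: b→3  [deg 1]
  3: b→0  c→3  [deg 2]

Answer: DEADLOCK-FREE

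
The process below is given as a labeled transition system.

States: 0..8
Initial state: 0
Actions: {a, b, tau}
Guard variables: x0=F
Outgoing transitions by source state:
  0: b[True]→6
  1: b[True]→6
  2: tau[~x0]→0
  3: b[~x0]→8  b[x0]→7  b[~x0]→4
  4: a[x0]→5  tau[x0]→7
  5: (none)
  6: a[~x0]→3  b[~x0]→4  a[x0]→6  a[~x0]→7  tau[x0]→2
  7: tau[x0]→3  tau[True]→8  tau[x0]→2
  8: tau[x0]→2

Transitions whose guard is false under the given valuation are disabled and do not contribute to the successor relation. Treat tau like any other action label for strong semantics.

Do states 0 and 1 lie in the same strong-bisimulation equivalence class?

Compute ~ classes (split until stable):
  P[0] = {{0,1,2,3,4,5,6,7,8}}
  P[1] = {{0,1,3},{2,7},{4,5,8},{6}}
  P[2] = {{0,1},{2},{3},{4,5,8},{6},{7}}
stable after 3 split(s): 6 block(s)
0∈{0,1}, 1∈{0,1}

Answer: BISIMILAR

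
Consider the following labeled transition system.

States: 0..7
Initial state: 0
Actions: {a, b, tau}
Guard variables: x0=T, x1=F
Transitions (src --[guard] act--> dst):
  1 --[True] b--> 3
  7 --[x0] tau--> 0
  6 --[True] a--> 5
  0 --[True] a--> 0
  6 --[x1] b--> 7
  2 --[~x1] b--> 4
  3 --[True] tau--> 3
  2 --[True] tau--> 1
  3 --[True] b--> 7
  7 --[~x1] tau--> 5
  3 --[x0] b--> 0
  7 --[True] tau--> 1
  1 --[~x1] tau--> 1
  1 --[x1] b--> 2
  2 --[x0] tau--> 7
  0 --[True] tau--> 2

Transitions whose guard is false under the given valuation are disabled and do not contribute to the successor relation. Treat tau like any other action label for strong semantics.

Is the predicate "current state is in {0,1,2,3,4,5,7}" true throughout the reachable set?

Answer: INVARIANT HOLDS

Working:
Allowed set {0,1,2,3,4,5,7}
R = {0,1,2,3,4,5,7}
  0: ok
  1: ok
  2: ok
  3: ok
  4: ok
  5: ok
  7: ok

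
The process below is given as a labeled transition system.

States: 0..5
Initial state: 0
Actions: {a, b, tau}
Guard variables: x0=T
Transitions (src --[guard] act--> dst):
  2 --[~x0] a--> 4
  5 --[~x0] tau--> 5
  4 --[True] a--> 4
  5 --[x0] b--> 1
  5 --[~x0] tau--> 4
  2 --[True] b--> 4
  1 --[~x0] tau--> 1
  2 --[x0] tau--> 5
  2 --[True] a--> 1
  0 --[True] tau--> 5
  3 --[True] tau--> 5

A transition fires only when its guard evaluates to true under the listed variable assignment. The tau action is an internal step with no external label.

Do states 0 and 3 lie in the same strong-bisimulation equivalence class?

Refine partition for ~:
  P[0] = {{0,1,2,3,4,5}}
  P[1] = {{0,3},{1},{2},{4},{5}}
Fixed point at round 2; 5 class(es).
class of 0: {0,3}; class of 3: {0,3}

Answer: BISIMILAR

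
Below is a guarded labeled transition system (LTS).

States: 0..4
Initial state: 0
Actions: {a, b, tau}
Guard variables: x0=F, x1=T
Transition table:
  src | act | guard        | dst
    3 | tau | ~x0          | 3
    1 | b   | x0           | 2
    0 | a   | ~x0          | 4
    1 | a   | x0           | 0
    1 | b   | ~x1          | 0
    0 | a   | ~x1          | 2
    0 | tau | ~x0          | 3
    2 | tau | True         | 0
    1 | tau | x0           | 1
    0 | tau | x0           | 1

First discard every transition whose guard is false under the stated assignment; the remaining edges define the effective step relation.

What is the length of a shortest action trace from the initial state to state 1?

Breadth-first toward 1:
  depth 0: {0}
  depth 1: {3,4}
1 never appears.

Answer: UNREACHABLE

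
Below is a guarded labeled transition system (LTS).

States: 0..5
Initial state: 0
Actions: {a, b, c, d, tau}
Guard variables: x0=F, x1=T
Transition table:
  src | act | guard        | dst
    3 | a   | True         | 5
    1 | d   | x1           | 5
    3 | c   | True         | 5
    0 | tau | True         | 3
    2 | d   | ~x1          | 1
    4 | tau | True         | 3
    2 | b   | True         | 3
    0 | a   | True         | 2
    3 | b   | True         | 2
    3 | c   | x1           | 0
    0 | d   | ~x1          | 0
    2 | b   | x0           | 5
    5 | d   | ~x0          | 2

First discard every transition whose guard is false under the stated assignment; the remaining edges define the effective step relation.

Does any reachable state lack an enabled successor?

R = {0,2,3,5}
  0: a→2  tau→3  [deg 2]
  2: b→3  [deg 1]
  3: a→5  b→2  c→0  c→5  [deg 4]
  5: d→2  [deg 1]

Answer: DEADLOCK-FREE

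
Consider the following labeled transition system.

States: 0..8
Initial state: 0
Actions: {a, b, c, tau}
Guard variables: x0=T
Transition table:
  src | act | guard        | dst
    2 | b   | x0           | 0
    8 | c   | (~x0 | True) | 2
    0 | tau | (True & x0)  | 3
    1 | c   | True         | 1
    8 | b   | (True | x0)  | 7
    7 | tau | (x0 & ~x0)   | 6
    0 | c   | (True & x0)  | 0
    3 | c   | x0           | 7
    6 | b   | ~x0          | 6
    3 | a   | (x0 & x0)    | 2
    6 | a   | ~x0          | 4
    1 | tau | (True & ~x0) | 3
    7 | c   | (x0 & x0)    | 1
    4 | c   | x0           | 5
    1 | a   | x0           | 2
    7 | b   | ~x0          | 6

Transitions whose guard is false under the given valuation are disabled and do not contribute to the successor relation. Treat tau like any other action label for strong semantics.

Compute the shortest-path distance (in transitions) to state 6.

Answer: UNREACHABLE

Working:
Breadth-first toward 6:
  depth 0: {0}
  depth 1: {3}
  depth 2: {2,7}
  depth 3: {1}
6 never appears.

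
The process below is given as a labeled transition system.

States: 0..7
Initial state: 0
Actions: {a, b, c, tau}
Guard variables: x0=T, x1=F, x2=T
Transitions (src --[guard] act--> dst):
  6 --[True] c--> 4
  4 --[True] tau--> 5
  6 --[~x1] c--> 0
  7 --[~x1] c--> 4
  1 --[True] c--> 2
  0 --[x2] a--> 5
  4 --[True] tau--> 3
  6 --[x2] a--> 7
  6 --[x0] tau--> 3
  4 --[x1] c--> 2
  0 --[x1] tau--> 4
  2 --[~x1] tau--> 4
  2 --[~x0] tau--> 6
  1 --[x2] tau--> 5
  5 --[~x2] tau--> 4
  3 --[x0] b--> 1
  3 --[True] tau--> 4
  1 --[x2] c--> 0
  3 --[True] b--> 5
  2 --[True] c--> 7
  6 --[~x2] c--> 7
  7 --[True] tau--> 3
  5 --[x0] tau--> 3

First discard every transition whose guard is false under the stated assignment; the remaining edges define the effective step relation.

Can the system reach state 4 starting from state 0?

After dropping false guards: 18 live edges.
depth 0: {0}
depth 1: {5}  now seen {0,5}
depth 2: {3}  now seen {0,3,5}
depth 3: {1,4}  now seen {0,1,3,4,5}
depth 4: {2}  now seen {0,1,2,3,4,5}
depth 5: {7}  now seen {0,1,2,3,4,5,7}
Reach set: {0,1,2,3,4,5,7}
Path to 4: a·tau·tau

Answer: REACHABLE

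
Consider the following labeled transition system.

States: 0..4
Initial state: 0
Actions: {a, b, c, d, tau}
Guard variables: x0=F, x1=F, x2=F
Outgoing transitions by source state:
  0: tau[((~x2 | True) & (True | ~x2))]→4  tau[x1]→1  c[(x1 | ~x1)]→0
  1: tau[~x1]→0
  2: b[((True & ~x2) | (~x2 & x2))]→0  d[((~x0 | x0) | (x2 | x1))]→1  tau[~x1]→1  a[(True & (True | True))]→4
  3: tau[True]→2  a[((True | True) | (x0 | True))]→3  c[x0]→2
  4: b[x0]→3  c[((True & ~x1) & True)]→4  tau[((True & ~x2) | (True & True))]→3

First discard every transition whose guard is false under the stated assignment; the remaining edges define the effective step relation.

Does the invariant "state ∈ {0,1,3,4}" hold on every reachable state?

Allowed set {0,1,3,4}
Reachable = {0,1,2,3,4}
  0: ✓
  1: ✓
  2: outside
  3: ✓
  4: ✓
reach 2 via tau·tau·tau — violates

Answer: INVARIANT VIOLATED at state 2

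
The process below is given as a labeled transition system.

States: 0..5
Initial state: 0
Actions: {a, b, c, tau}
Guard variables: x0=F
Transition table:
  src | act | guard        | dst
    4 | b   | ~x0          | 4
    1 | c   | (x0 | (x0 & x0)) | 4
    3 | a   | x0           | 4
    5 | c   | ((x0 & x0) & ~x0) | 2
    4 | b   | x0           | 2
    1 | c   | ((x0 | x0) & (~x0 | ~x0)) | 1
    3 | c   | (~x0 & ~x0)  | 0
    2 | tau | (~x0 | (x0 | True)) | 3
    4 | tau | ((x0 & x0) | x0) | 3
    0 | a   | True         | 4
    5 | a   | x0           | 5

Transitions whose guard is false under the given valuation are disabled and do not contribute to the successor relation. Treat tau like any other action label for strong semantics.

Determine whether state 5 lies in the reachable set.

Answer: UNREACHABLE

Trace:
After dropping false guards: 4 live edges.
L0 = {0}
L1 = {4}  now seen {0,4}
Reachable = {0,4}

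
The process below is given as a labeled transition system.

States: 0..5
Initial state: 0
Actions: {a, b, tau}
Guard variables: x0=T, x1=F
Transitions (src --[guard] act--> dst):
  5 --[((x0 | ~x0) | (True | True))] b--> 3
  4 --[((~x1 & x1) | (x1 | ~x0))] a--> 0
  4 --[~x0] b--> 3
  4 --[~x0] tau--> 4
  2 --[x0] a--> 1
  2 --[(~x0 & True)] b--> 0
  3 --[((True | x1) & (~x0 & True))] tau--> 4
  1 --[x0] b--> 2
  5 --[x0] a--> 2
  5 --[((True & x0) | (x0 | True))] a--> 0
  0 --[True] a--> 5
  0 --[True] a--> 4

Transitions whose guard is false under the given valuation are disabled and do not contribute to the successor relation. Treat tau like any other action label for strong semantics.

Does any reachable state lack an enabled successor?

Answer: DEADLOCK at state 3

Trace:
Reach set: {0,1,2,3,4,5}
  0: a→4  a→5  [deg 2]
  1: b→2  [deg 1]
  2: a→1  [deg 1]
  3: ∅  [deadlock]
  4: ∅  [deadlock]
  5: a→0  a→2  b→3  [deg 3]
trace reaching 3: a·b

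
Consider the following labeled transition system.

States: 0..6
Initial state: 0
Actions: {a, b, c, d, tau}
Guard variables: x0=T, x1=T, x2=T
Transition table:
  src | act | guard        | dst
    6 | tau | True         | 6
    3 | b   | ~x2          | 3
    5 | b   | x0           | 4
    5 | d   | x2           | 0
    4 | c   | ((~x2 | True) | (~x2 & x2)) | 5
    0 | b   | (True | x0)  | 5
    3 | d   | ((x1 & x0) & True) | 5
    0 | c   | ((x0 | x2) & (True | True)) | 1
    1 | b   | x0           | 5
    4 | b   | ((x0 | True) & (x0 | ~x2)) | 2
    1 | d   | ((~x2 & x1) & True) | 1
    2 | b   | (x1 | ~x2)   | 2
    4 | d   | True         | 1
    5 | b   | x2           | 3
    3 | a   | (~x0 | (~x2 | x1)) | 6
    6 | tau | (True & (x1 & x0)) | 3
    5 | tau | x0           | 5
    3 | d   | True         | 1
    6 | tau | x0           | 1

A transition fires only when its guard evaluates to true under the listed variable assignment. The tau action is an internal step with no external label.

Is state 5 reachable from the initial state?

Answer: REACHABLE

Analysis:
Guard filter leaves 17 enabled edge(s).
depth 0: {0}
depth 1: {1,5}  now seen {0,1,5}
depth 2: {3,4}  now seen {0,1,3,4,5}
depth 3: {2,6}  now seen {0,1,2,3,4,5,6}
Reach set: {0,1,2,3,4,5,6}
Path to 5: b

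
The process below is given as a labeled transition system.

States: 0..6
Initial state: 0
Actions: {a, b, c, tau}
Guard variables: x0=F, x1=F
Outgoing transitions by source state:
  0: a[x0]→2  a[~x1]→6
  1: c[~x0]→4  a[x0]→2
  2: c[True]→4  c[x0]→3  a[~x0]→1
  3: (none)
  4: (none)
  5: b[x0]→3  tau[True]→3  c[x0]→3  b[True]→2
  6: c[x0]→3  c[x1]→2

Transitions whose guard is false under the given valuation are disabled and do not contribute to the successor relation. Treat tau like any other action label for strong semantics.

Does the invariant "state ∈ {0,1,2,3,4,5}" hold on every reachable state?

Answer: INVARIANT VIOLATED at state 6

Working:
Safe = {0,1,2,3,4,5}
R = {0,6}
  0: ok
  6: VIOLATES
reach 6 via a — violates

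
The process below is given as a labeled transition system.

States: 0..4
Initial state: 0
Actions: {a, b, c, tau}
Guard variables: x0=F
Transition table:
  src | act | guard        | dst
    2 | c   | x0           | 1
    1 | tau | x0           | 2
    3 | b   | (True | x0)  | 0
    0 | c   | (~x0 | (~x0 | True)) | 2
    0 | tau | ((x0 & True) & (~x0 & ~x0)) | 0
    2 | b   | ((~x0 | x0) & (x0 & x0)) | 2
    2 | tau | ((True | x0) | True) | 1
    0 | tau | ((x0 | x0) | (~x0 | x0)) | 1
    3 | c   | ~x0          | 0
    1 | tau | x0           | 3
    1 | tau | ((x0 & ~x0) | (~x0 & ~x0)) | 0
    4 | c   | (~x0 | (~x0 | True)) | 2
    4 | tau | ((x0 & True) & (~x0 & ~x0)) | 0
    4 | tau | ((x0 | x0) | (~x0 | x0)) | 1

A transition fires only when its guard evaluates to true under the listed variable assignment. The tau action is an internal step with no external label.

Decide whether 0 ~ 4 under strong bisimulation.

Answer: BISIMILAR

Working:
Compute ~ classes (split until stable):
  P[0] = {{0,1,2,3,4}}
  P[1] = {{0,4},{1,2},{3}}
  P[2] = {{0,4},{1},{2},{3}}
stable after 3 split(s): 4 block(s)
[0]={0,4}  [4]={0,4}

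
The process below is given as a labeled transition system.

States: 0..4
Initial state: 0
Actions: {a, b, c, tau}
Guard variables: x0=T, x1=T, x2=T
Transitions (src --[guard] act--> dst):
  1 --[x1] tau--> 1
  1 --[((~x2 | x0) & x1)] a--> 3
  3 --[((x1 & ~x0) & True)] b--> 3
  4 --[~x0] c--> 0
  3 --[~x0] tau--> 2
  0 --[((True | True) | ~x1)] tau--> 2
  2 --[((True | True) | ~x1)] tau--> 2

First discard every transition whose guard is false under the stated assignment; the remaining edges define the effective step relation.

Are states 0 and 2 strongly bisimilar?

Answer: BISIMILAR

Analysis:
Compute ~ classes (split until stable):
  π0 = {{0,1,2,3,4}}
  π1 = {{0,2},{1},{3,4}}
stable after 2 split(s): 3 block(s)
class of 0: {0,2}; class of 2: {0,2}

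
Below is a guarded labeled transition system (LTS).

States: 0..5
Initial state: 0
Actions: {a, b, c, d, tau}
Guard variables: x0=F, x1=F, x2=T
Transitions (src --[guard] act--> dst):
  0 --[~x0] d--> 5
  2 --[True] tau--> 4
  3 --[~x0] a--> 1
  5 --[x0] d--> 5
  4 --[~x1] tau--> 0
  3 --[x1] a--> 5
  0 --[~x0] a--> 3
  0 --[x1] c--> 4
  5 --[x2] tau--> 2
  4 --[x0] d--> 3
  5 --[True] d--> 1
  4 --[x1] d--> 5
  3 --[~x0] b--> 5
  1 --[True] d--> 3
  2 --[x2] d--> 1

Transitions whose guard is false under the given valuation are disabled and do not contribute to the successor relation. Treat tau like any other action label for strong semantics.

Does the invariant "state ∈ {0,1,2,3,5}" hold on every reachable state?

Answer: INVARIANT VIOLATED at state 4

Working:
Safe = {0,1,2,3,5}
Reach set: {0,1,2,3,4,5}
  0: safe
  1: safe
  2: safe
  3: safe
  4: outside
  5: safe
reach 4 via d·tau·tau — violates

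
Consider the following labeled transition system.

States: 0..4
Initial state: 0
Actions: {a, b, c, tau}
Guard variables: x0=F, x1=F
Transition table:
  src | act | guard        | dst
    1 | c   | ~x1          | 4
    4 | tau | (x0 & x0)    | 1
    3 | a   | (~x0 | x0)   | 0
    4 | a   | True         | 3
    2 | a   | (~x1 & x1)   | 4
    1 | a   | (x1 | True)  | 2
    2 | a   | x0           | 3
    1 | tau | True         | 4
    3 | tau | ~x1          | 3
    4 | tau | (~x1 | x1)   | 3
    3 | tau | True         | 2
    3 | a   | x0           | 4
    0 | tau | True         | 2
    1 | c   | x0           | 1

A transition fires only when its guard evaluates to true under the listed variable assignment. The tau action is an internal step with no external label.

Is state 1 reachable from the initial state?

Answer: UNREACHABLE

Working:
Guard filter leaves 9 enabled edge(s).
Layer 0: {0}
Layer 1: {2}  total {0,2}
R = {0,2}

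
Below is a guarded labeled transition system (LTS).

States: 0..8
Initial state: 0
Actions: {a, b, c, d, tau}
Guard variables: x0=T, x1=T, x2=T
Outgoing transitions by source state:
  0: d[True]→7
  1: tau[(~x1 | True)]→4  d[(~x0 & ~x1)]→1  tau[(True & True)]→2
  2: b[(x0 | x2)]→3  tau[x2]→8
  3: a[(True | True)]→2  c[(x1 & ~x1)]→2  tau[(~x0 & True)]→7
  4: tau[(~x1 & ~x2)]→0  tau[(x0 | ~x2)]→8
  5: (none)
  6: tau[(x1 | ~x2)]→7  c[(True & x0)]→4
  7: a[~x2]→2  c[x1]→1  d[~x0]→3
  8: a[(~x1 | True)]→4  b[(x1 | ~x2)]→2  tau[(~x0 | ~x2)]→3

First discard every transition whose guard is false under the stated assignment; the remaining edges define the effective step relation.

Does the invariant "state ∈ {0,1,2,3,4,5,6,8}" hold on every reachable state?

Inv-set: {0,1,2,3,4,5,6,8}
Reachable = {0,1,2,3,4,7,8}
  0: ok
  1: ok
  2: ok
  3: ok
  4: ok
  7: VIOLATES
  8: ok
witness against invariant: d → 7

Answer: INVARIANT VIOLATED at state 7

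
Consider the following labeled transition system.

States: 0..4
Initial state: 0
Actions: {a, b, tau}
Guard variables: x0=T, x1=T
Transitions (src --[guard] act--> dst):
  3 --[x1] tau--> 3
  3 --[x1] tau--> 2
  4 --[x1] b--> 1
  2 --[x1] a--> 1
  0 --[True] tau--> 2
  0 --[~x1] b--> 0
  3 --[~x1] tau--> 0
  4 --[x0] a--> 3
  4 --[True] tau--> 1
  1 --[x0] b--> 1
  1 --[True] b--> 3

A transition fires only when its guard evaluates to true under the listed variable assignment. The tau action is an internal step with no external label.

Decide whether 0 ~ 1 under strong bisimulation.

Answer: NOT BISIMILAR

Analysis:
Bisimulation quotient by refinement:
  P[0] = {{0,1,2,3,4}}
  P[1] = {{0,3},{1},{2},{4}}
  P[2] = {{0},{1},{2},{3},{4}}
stable after 3 split(s): 5 block(s)
[0]={0}  [1]={1}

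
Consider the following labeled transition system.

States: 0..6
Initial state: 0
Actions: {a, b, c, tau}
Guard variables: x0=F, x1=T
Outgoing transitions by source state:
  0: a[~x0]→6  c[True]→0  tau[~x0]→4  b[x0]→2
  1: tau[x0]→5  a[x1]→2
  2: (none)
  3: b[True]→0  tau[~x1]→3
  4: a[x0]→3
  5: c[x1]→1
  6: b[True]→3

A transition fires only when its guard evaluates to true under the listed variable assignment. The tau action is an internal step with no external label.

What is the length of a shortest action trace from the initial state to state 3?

BFS to 3:
  L0 = {0}
  L1 = {4,6}
  L2 = {3}
depth(3)=2, e.g. a·b

Answer: 2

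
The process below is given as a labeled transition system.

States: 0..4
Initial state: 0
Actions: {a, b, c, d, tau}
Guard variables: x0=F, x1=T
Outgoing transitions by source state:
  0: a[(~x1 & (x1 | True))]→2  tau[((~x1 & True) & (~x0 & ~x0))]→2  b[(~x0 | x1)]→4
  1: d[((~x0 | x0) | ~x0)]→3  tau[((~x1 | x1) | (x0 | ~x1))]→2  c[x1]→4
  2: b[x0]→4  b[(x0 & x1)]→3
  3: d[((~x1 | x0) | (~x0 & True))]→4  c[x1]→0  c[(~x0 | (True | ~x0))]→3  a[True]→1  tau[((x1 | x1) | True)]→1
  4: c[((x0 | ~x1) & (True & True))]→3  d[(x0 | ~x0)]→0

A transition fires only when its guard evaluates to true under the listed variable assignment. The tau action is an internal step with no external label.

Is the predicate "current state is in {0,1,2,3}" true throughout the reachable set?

Safe = {0,1,2,3}
R = {0,4}
  0: ✓
  4: VIOLATES
witness against invariant: b → 4

Answer: INVARIANT VIOLATED at state 4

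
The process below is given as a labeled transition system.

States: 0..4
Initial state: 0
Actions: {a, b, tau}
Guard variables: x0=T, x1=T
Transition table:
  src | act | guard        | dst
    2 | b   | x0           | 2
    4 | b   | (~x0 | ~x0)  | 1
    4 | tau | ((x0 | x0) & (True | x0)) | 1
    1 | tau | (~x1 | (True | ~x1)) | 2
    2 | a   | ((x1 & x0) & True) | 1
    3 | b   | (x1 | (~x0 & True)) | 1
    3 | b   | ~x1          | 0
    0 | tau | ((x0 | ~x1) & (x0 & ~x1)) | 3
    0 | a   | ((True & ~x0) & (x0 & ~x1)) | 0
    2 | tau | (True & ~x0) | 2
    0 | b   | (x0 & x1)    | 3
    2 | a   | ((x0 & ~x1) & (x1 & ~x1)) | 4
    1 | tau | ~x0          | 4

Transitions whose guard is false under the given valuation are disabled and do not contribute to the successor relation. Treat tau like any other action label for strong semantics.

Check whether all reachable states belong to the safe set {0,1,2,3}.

Answer: INVARIANT HOLDS

Working:
Safe = {0,1,2,3}
R = {0,1,2,3}
  0: ✓
  1: ✓
  2: ✓
  3: ✓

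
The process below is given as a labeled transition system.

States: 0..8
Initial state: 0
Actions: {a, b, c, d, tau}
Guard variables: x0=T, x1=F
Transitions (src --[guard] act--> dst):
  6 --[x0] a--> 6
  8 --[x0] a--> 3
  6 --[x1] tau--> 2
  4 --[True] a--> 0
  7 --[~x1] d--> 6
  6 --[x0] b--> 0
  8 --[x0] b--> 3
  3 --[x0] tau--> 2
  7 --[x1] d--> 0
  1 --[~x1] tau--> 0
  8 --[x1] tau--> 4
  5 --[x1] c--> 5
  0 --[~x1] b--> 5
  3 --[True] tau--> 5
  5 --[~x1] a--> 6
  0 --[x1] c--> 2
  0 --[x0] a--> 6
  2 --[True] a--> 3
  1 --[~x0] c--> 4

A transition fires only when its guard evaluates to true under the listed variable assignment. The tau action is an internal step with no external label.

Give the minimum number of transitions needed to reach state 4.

Answer: UNREACHABLE

Trace:
Breadth-first toward 4:
  depth 0: {0}
  depth 1: {5,6}
4 never appears.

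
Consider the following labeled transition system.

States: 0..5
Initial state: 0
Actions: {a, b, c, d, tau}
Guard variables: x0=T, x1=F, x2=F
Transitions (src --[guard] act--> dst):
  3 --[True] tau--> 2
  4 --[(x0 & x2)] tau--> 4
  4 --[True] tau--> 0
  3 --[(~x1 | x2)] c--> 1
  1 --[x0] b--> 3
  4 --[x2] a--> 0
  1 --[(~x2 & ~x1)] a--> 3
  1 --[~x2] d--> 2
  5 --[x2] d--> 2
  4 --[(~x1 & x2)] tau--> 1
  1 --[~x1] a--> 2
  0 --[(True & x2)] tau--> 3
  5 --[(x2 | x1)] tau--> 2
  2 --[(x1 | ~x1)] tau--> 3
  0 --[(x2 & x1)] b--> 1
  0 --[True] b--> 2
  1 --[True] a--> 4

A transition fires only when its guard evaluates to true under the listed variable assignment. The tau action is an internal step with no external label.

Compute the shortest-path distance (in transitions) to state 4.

BFS to 4:
  depth 0: {0}
  depth 1: {2}
  depth 2: {3}
  depth 3: {1}
  depth 4: {4}
first hit 4 at d=4 via b·tau·c·a

Answer: 4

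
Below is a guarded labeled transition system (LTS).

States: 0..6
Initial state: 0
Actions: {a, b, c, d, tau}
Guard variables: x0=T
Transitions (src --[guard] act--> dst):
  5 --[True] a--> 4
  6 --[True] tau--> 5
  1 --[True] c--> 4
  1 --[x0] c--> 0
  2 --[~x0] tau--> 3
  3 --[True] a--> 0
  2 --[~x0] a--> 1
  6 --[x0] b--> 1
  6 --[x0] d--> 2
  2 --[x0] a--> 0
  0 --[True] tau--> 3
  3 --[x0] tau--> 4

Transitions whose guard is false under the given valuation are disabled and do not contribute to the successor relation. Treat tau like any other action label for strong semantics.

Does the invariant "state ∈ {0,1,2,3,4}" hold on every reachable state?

Answer: INVARIANT HOLDS

Working:
Safe = {0,1,2,3,4}
Reachable = {0,3,4}
  0: ✓
  3: ✓
  4: ✓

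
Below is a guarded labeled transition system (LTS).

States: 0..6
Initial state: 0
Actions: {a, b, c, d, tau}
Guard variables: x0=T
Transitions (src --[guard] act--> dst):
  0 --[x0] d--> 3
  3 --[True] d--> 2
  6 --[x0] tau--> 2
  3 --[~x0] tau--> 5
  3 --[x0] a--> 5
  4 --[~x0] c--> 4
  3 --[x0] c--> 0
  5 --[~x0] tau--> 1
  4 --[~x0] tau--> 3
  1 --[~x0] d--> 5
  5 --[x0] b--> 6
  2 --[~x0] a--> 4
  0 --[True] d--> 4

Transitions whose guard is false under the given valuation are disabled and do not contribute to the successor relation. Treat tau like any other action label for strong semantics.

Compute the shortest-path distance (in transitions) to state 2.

Answer: 2

Working:
BFS to 2:
  depth 0: {0}
  depth 1: {3,4}
  depth 2: {2,5}
depth(2)=2, e.g. d·d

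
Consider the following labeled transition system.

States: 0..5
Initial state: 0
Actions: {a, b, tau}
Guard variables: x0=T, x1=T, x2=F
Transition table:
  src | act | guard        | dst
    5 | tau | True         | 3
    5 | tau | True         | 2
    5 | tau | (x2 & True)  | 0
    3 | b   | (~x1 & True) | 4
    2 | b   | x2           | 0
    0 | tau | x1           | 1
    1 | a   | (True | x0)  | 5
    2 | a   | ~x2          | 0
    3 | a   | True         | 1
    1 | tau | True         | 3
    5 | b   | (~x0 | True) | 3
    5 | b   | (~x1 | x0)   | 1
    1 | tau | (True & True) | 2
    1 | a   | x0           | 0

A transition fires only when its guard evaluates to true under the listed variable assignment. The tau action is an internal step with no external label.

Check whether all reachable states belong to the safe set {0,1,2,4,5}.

Answer: INVARIANT VIOLATED at state 3

Working:
Inv-set: {0,1,2,4,5}
Reach set: {0,1,2,3,5}
  0: safe
  1: safe
  2: safe
  3: VIOLATES
  5: safe
reach 3 via tau·tau — violates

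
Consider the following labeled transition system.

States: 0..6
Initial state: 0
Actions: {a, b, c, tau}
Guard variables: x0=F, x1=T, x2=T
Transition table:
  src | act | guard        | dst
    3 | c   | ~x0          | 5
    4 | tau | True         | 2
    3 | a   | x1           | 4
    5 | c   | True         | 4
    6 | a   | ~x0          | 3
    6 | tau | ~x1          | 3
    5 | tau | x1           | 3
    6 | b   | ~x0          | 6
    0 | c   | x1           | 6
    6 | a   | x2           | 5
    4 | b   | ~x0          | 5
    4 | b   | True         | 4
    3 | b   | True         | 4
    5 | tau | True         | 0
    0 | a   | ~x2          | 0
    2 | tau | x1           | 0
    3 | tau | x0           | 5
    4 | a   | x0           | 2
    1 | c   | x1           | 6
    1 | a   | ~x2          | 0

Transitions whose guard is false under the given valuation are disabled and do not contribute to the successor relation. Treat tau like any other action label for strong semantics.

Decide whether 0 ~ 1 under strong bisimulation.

Answer: BISIMILAR

Trace:
Bisimulation quotient by refinement:
  round 0: {{0,1,2,3,4,5,6}}
  round 1: {{0,1},{2},{3},{4},{5},{6}}
6 equivalence class(es) (converged in 2)
class of 0: {0,1}; class of 1: {0,1}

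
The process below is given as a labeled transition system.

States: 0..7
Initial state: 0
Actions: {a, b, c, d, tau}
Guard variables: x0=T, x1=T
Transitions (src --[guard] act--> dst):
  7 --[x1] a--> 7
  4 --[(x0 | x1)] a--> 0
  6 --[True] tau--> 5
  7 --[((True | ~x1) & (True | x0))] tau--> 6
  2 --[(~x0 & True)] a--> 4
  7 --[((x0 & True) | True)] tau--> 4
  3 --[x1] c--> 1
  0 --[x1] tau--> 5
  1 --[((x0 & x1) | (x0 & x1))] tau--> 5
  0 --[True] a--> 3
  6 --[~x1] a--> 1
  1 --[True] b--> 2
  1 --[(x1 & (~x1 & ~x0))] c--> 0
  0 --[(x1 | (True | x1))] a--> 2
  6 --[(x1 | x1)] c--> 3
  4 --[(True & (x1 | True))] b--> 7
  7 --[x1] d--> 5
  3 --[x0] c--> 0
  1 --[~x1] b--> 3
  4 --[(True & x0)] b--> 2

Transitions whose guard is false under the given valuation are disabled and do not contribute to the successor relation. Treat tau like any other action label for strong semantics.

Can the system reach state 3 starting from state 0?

Answer: REACHABLE

Analysis:
16 transition(s) survive guard evaluation.
Layer 0: {0}
Layer 1: {2,3,5}  total {0,2,3,5}
Layer 2: {1}  total {0,1,2,3,5}
Reachable = {0,1,2,3,5}
witness 3: a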